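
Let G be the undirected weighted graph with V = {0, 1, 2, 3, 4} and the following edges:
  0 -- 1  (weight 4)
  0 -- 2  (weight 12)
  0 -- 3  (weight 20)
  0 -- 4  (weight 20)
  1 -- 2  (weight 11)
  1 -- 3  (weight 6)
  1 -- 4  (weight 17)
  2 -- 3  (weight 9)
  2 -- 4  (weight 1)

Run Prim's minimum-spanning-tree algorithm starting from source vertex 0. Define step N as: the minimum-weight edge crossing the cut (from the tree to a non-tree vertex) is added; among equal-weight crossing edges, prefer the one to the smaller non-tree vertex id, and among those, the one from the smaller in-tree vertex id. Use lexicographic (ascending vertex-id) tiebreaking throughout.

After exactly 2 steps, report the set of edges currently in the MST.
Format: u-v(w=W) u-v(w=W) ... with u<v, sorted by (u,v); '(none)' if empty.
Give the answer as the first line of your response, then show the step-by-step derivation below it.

0-1(w=4) 1-3(w=6)

step 1: add edge 0-1 (w=4); MST = {0-1(w=4)}
step 2: add edge 1-3 (w=6); MST = {0-1(w=4) 1-3(w=6)}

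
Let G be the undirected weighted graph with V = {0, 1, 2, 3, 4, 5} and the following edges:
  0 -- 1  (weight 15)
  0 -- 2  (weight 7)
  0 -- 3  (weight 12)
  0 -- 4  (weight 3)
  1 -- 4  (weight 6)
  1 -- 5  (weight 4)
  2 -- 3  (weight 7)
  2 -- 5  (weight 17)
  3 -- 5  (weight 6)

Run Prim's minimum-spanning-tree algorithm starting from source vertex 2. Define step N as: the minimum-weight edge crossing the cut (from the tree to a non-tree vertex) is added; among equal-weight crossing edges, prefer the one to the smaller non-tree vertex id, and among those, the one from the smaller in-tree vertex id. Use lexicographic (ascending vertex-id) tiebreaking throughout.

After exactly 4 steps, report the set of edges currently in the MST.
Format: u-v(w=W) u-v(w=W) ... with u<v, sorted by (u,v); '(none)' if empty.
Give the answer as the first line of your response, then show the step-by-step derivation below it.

0-2(w=7) 0-4(w=3) 1-4(w=6) 1-5(w=4)

step 1: add edge 0-2 (w=7); MST = {0-2(w=7)}
step 2: add edge 0-4 (w=3); MST = {0-2(w=7) 0-4(w=3)}
step 3: add edge 1-4 (w=6); MST = {0-2(w=7) 0-4(w=3) 1-4(w=6)}
step 4: add edge 1-5 (w=4); MST = {0-2(w=7) 0-4(w=3) 1-4(w=6) 1-5(w=4)}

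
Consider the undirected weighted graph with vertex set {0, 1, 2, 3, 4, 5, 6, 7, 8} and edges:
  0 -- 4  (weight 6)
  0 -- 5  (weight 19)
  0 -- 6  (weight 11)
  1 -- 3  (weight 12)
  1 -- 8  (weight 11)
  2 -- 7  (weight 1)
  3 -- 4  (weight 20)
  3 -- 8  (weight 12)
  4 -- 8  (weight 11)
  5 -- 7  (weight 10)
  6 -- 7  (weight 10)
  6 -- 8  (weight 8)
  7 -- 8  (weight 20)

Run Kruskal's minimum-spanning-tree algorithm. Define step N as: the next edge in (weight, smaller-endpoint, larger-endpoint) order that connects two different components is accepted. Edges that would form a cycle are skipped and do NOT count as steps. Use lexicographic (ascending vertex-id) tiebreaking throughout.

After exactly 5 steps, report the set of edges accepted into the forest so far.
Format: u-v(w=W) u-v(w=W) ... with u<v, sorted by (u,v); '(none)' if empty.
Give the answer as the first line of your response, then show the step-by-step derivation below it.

0-4(w=6) 2-7(w=1) 5-7(w=10) 6-7(w=10) 6-8(w=8)

step 1: add edge 2-7 (w=1); MST = {2-7(w=1)}
step 2: add edge 0-4 (w=6); MST = {0-4(w=6) 2-7(w=1)}
step 3: add edge 6-8 (w=8); MST = {0-4(w=6) 2-7(w=1) 6-8(w=8)}
step 4: add edge 5-7 (w=10); MST = {0-4(w=6) 2-7(w=1) 5-7(w=10) 6-8(w=8)}
step 5: add edge 6-7 (w=10); MST = {0-4(w=6) 2-7(w=1) 5-7(w=10) 6-7(w=10) 6-8(w=8)}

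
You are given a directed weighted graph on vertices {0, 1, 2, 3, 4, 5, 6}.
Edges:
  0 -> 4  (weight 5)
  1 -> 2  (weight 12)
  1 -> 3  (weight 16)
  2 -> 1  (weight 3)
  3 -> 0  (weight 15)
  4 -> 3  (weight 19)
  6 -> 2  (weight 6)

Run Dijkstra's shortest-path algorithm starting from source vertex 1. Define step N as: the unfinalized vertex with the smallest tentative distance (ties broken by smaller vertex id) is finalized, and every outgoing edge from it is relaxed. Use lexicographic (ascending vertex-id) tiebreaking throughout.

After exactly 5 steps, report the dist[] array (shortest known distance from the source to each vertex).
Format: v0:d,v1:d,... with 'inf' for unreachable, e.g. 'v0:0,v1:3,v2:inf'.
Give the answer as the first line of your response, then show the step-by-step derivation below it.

v0:31,v1:0,v2:12,v3:16,v4:36,v5:inf,v6:inf

step 1: dist = v0:inf,v1:0,v2:12,v3:16,v4:inf,v5:inf,v6:inf
step 2: dist = v0:inf,v1:0,v2:12,v3:16,v4:inf,v5:inf,v6:inf
step 3: dist = v0:31,v1:0,v2:12,v3:16,v4:inf,v5:inf,v6:inf
step 4: dist = v0:31,v1:0,v2:12,v3:16,v4:36,v5:inf,v6:inf
step 5: dist = v0:31,v1:0,v2:12,v3:16,v4:36,v5:inf,v6:inf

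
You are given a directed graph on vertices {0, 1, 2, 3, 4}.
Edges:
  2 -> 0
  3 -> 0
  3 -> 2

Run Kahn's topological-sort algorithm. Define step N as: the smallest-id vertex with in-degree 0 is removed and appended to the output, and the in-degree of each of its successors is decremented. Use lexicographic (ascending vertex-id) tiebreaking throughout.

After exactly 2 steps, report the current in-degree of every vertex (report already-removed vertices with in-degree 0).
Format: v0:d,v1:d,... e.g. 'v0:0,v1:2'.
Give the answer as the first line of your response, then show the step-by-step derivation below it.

v0:1,v1:0,v2:0,v3:0,v4:0

step 1: output 1; order=[1]; indeg=(2,0,1,0,0)
step 2: output 3; order=[1,3]; indeg=(1,0,0,0,0)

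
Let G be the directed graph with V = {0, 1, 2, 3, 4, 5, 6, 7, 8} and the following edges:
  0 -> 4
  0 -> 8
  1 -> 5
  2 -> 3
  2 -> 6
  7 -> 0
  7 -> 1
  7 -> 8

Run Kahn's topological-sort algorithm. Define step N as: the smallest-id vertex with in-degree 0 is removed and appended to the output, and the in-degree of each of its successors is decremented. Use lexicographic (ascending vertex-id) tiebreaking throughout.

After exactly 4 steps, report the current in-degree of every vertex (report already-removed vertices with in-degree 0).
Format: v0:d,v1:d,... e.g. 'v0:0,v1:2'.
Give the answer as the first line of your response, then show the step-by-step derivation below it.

v0:0,v1:0,v2:0,v3:0,v4:1,v5:1,v6:0,v7:0,v8:1

step 1: output 2; order=[2]; indeg=(1,1,0,0,1,1,0,0,2)
step 2: output 3; order=[2,3]; indeg=(1,1,0,0,1,1,0,0,2)
step 3: output 6; order=[2,3,6]; indeg=(1,1,0,0,1,1,0,0,2)
step 4: output 7; order=[2,3,6,7]; indeg=(0,0,0,0,1,1,0,0,1)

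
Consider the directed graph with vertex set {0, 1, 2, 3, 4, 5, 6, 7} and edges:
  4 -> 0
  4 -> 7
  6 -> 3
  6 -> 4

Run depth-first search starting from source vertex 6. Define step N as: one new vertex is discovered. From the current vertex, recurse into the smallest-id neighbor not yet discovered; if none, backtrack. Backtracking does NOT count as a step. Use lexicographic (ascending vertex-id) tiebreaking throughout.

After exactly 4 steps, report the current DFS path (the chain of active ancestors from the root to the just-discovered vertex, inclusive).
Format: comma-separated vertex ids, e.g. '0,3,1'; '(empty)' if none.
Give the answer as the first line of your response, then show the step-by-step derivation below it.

6,4,0

step 1: discover 6; path=6; order=6
step 2: discover 3; path=6>3; order=6,3
step 3: discover 4; path=6>4; order=6,3,4
step 4: discover 0; path=6>4>0; order=6,3,4,0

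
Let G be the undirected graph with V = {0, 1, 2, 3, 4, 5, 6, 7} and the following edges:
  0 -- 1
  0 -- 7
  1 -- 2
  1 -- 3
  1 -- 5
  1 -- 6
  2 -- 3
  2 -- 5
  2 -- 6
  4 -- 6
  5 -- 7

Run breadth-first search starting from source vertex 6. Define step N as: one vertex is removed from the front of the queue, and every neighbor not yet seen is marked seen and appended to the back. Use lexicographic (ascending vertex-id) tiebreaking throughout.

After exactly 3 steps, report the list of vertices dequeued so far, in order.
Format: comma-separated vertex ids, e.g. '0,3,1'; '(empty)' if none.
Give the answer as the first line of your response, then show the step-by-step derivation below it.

6,1,2

step 1: dequeue 6; queue=[1,2,4]; order=6
step 2: dequeue 1; queue=[2,4,0,3,5]; order=6,1
step 3: dequeue 2; queue=[4,0,3,5]; order=6,1,2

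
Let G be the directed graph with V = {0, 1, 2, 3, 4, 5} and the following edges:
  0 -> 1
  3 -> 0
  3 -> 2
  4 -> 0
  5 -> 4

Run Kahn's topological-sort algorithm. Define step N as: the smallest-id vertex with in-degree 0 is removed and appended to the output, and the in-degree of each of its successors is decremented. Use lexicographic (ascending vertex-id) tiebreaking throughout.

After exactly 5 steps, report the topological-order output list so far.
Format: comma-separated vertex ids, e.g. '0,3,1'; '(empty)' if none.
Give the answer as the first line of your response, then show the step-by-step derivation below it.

3,2,5,4,0

step 1: output 3; order=[3]; indeg=(1,1,0,0,1,0)
step 2: output 2; order=[3,2]; indeg=(1,1,0,0,1,0)
step 3: output 5; order=[3,2,5]; indeg=(1,1,0,0,0,0)
step 4: output 4; order=[3,2,5,4]; indeg=(0,1,0,0,0,0)
step 5: output 0; order=[3,2,5,4,0]; indeg=(0,0,0,0,0,0)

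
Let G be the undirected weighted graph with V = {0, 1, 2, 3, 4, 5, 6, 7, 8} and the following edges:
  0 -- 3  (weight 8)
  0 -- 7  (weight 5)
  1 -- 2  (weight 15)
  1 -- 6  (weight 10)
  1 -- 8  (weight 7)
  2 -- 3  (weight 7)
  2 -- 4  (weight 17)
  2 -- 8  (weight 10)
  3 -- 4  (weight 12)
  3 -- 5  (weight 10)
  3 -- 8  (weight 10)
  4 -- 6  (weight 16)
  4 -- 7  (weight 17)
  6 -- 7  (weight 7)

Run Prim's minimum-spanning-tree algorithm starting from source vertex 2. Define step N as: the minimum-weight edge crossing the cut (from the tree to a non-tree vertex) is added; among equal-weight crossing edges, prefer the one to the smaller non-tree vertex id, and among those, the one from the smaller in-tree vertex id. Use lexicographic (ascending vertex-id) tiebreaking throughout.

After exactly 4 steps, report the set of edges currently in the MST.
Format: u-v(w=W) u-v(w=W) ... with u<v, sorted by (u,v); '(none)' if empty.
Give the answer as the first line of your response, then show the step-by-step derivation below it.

0-3(w=8) 0-7(w=5) 2-3(w=7) 6-7(w=7)

step 1: add edge 2-3 (w=7); MST = {2-3(w=7)}
step 2: add edge 0-3 (w=8); MST = {0-3(w=8) 2-3(w=7)}
step 3: add edge 0-7 (w=5); MST = {0-3(w=8) 0-7(w=5) 2-3(w=7)}
step 4: add edge 6-7 (w=7); MST = {0-3(w=8) 0-7(w=5) 2-3(w=7) 6-7(w=7)}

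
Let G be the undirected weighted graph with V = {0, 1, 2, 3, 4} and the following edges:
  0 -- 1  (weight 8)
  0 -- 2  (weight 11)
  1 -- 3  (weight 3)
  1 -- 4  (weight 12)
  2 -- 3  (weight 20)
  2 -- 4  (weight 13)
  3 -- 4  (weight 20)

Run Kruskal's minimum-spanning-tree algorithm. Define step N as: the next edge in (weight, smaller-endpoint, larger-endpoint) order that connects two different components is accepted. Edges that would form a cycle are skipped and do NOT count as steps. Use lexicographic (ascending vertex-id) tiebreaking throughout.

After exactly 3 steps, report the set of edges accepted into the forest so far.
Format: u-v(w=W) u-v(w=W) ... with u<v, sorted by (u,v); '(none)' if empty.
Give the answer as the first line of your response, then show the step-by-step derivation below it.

0-1(w=8) 0-2(w=11) 1-3(w=3)

step 1: add edge 1-3 (w=3); MST = {1-3(w=3)}
step 2: add edge 0-1 (w=8); MST = {0-1(w=8) 1-3(w=3)}
step 3: add edge 0-2 (w=11); MST = {0-1(w=8) 0-2(w=11) 1-3(w=3)}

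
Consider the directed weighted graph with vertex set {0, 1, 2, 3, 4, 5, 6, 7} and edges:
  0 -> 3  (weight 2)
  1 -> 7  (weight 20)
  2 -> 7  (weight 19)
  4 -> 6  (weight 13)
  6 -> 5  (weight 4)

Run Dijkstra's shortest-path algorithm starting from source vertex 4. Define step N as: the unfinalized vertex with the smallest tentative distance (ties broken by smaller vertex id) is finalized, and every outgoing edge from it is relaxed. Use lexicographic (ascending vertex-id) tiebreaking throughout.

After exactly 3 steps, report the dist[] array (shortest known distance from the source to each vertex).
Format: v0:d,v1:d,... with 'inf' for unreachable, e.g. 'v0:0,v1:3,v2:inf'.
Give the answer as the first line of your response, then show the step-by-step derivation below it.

v0:inf,v1:inf,v2:inf,v3:inf,v4:0,v5:17,v6:13,v7:inf

step 1: dist = v0:inf,v1:inf,v2:inf,v3:inf,v4:0,v5:inf,v6:13,v7:inf
step 2: dist = v0:inf,v1:inf,v2:inf,v3:inf,v4:0,v5:17,v6:13,v7:inf
step 3: dist = v0:inf,v1:inf,v2:inf,v3:inf,v4:0,v5:17,v6:13,v7:inf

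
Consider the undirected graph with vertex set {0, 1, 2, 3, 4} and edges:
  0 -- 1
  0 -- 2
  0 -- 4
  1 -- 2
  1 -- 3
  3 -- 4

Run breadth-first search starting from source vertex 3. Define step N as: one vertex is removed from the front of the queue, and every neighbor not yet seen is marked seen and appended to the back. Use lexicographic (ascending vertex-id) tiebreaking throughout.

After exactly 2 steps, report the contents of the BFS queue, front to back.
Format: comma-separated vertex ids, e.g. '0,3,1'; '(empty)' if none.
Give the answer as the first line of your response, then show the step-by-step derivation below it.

4,0,2

step 1: dequeue 3; queue=[1,4]; order=3
step 2: dequeue 1; queue=[4,0,2]; order=3,1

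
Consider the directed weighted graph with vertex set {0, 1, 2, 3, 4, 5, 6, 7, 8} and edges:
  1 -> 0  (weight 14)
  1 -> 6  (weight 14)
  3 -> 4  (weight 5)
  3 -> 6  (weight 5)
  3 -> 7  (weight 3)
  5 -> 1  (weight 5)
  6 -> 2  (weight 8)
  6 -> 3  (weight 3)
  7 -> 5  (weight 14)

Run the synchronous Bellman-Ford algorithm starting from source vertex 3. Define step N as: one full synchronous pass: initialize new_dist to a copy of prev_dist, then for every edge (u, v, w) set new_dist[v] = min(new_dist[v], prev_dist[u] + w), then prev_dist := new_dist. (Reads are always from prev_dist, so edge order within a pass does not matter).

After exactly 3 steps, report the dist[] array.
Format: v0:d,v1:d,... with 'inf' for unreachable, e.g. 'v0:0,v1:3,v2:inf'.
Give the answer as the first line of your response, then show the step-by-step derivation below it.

v0:inf,v1:22,v2:13,v3:0,v4:5,v5:17,v6:5,v7:3,v8:inf

step 1: dist = v0:inf,v1:inf,v2:inf,v3:0,v4:5,v5:inf,v6:5,v7:3,v8:inf
step 2: dist = v0:inf,v1:inf,v2:13,v3:0,v4:5,v5:17,v6:5,v7:3,v8:inf
step 3: dist = v0:inf,v1:22,v2:13,v3:0,v4:5,v5:17,v6:5,v7:3,v8:inf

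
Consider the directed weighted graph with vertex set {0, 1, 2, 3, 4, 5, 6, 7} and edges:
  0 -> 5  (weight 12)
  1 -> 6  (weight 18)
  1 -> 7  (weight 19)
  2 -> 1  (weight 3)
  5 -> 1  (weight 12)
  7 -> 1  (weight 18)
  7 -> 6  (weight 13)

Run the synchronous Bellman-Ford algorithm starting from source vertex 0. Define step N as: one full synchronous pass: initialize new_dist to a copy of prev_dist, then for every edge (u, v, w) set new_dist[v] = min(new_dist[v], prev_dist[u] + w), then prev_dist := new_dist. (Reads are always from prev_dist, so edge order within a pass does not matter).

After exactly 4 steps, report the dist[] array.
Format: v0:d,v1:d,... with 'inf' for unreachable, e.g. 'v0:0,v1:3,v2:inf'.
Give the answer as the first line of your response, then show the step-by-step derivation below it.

v0:0,v1:24,v2:inf,v3:inf,v4:inf,v5:12,v6:42,v7:43

step 1: dist = v0:0,v1:inf,v2:inf,v3:inf,v4:inf,v5:12,v6:inf,v7:inf
step 2: dist = v0:0,v1:24,v2:inf,v3:inf,v4:inf,v5:12,v6:inf,v7:inf
step 3: dist = v0:0,v1:24,v2:inf,v3:inf,v4:inf,v5:12,v6:42,v7:43
step 4: dist = v0:0,v1:24,v2:inf,v3:inf,v4:inf,v5:12,v6:42,v7:43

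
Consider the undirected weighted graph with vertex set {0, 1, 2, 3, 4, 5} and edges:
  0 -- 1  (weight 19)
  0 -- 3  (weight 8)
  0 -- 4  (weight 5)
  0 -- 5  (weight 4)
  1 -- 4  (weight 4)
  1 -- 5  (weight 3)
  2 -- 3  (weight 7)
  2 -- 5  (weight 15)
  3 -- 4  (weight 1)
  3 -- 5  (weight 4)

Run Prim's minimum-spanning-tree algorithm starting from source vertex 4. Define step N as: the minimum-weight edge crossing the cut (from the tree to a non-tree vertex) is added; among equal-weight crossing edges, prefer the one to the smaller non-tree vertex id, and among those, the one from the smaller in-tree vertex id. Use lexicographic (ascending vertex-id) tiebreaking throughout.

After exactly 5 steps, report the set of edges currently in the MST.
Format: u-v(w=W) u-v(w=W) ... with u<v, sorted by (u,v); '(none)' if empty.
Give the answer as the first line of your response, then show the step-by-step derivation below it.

0-5(w=4) 1-4(w=4) 1-5(w=3) 2-3(w=7) 3-4(w=1)

step 1: add edge 3-4 (w=1); MST = {3-4(w=1)}
step 2: add edge 1-4 (w=4); MST = {1-4(w=4) 3-4(w=1)}
step 3: add edge 1-5 (w=3); MST = {1-4(w=4) 1-5(w=3) 3-4(w=1)}
step 4: add edge 0-5 (w=4); MST = {0-5(w=4) 1-4(w=4) 1-5(w=3) 3-4(w=1)}
step 5: add edge 2-3 (w=7); MST = {0-5(w=4) 1-4(w=4) 1-5(w=3) 2-3(w=7) 3-4(w=1)}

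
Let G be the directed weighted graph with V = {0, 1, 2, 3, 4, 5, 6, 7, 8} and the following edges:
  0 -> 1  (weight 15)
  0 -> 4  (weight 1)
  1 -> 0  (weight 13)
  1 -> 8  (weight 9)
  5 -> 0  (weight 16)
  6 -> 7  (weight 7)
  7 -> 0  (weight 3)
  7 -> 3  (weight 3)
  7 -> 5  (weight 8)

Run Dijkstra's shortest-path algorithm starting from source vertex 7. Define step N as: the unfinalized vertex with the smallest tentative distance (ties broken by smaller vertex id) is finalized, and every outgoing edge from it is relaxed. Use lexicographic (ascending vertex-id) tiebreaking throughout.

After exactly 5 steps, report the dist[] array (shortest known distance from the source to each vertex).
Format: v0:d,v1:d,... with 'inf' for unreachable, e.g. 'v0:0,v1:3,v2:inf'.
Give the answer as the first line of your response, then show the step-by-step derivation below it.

v0:3,v1:18,v2:inf,v3:3,v4:4,v5:8,v6:inf,v7:0,v8:inf

step 1: dist = v0:3,v1:inf,v2:inf,v3:3,v4:inf,v5:8,v6:inf,v7:0,v8:inf
step 2: dist = v0:3,v1:18,v2:inf,v3:3,v4:4,v5:8,v6:inf,v7:0,v8:inf
step 3: dist = v0:3,v1:18,v2:inf,v3:3,v4:4,v5:8,v6:inf,v7:0,v8:inf
step 4: dist = v0:3,v1:18,v2:inf,v3:3,v4:4,v5:8,v6:inf,v7:0,v8:inf
step 5: dist = v0:3,v1:18,v2:inf,v3:3,v4:4,v5:8,v6:inf,v7:0,v8:inf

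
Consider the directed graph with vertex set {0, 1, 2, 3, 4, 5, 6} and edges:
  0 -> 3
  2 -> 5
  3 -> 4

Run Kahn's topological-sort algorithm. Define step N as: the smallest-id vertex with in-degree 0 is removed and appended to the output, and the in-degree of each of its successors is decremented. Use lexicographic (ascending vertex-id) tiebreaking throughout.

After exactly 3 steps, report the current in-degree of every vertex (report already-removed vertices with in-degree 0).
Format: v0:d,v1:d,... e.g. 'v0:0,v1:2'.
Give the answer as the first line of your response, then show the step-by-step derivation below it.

v0:0,v1:0,v2:0,v3:0,v4:1,v5:0,v6:0

step 1: output 0; order=[0]; indeg=(0,0,0,0,1,1,0)
step 2: output 1; order=[0,1]; indeg=(0,0,0,0,1,1,0)
step 3: output 2; order=[0,1,2]; indeg=(0,0,0,0,1,0,0)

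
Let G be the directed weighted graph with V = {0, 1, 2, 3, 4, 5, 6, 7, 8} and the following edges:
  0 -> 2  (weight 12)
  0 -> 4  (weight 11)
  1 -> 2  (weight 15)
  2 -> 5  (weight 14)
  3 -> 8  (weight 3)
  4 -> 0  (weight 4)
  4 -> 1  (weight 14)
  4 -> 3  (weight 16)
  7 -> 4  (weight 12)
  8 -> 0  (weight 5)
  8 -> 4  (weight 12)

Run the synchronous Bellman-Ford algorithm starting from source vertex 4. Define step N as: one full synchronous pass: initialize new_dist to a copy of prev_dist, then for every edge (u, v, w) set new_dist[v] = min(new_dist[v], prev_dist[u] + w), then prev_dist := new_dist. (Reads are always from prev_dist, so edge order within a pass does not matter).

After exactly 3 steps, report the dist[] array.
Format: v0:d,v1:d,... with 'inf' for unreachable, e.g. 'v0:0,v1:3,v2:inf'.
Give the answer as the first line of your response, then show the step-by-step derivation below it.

v0:4,v1:14,v2:16,v3:16,v4:0,v5:30,v6:inf,v7:inf,v8:19

step 1: dist = v0:4,v1:14,v2:inf,v3:16,v4:0,v5:inf,v6:inf,v7:inf,v8:inf
step 2: dist = v0:4,v1:14,v2:16,v3:16,v4:0,v5:inf,v6:inf,v7:inf,v8:19
step 3: dist = v0:4,v1:14,v2:16,v3:16,v4:0,v5:30,v6:inf,v7:inf,v8:19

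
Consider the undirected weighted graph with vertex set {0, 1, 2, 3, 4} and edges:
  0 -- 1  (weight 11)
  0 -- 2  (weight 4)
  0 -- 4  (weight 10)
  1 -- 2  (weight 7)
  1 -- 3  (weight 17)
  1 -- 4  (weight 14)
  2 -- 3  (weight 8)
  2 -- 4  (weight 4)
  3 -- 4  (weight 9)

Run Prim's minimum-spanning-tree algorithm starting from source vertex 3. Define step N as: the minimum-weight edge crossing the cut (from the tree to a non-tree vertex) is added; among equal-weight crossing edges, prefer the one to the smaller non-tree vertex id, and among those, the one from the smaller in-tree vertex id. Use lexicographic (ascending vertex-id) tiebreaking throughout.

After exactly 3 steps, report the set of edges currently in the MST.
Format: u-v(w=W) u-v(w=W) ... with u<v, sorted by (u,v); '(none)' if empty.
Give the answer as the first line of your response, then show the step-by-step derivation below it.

0-2(w=4) 2-3(w=8) 2-4(w=4)

step 1: add edge 2-3 (w=8); MST = {2-3(w=8)}
step 2: add edge 0-2 (w=4); MST = {0-2(w=4) 2-3(w=8)}
step 3: add edge 2-4 (w=4); MST = {0-2(w=4) 2-3(w=8) 2-4(w=4)}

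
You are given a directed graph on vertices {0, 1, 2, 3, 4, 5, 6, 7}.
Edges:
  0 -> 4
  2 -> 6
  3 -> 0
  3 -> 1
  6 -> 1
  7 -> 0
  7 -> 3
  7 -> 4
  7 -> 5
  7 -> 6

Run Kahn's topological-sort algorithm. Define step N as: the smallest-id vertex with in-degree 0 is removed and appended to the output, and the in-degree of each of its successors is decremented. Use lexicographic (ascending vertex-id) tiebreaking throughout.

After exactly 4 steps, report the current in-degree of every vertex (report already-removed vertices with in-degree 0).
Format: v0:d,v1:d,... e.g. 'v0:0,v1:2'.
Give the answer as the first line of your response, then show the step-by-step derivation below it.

v0:0,v1:1,v2:0,v3:0,v4:0,v5:0,v6:0,v7:0

step 1: output 2; order=[2]; indeg=(2,2,0,1,2,1,1,0)
step 2: output 7; order=[2,7]; indeg=(1,2,0,0,1,0,0,0)
step 3: output 3; order=[2,7,3]; indeg=(0,1,0,0,1,0,0,0)
step 4: output 0; order=[2,7,3,0]; indeg=(0,1,0,0,0,0,0,0)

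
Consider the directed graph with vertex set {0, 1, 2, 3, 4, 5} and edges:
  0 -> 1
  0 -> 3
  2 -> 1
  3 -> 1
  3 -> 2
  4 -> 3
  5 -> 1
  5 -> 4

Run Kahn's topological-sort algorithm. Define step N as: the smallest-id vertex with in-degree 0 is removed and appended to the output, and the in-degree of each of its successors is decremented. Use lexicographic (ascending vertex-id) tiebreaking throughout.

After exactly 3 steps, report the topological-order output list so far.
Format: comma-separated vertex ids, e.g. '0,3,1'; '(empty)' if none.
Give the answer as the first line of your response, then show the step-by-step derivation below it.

0,5,4

step 1: output 0; order=[0]; indeg=(0,3,1,1,1,0)
step 2: output 5; order=[0,5]; indeg=(0,2,1,1,0,0)
step 3: output 4; order=[0,5,4]; indeg=(0,2,1,0,0,0)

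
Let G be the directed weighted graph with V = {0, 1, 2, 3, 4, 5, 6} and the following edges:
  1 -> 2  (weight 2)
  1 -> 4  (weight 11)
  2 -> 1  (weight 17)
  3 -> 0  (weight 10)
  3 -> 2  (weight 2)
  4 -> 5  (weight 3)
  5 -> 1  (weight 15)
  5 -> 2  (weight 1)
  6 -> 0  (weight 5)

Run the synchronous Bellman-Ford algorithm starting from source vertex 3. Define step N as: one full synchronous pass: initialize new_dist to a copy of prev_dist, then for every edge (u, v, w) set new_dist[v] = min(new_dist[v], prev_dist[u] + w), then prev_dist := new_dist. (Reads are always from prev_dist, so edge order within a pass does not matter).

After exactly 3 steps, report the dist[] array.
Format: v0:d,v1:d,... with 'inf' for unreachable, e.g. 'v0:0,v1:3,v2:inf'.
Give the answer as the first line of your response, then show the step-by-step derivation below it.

v0:10,v1:19,v2:2,v3:0,v4:30,v5:inf,v6:inf

step 1: dist = v0:10,v1:inf,v2:2,v3:0,v4:inf,v5:inf,v6:inf
step 2: dist = v0:10,v1:19,v2:2,v3:0,v4:inf,v5:inf,v6:inf
step 3: dist = v0:10,v1:19,v2:2,v3:0,v4:30,v5:inf,v6:inf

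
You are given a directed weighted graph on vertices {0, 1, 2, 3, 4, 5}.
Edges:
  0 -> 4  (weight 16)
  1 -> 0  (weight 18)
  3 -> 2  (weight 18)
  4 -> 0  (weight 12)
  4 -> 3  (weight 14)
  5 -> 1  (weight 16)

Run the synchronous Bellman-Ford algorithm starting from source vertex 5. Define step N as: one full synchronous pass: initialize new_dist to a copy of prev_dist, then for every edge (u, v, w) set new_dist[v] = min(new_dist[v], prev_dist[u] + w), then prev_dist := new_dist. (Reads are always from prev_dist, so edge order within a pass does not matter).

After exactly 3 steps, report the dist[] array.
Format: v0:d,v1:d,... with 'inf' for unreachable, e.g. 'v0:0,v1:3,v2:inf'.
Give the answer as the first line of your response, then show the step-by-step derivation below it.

v0:34,v1:16,v2:inf,v3:inf,v4:50,v5:0

step 1: dist = v0:inf,v1:16,v2:inf,v3:inf,v4:inf,v5:0
step 2: dist = v0:34,v1:16,v2:inf,v3:inf,v4:inf,v5:0
step 3: dist = v0:34,v1:16,v2:inf,v3:inf,v4:50,v5:0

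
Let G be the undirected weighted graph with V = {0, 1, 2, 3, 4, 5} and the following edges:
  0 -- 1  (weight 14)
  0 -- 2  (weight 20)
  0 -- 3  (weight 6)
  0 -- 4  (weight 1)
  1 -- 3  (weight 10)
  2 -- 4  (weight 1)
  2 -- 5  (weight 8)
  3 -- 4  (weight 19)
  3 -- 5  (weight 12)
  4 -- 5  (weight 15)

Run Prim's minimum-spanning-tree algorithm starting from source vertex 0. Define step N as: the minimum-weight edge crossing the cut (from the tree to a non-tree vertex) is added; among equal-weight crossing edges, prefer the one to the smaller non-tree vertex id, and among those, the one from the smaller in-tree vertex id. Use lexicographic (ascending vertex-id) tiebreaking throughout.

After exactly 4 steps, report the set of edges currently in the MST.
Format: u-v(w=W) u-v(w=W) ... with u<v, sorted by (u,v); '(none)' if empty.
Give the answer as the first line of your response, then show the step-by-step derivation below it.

0-3(w=6) 0-4(w=1) 2-4(w=1) 2-5(w=8)

step 1: add edge 0-4 (w=1); MST = {0-4(w=1)}
step 2: add edge 2-4 (w=1); MST = {0-4(w=1) 2-4(w=1)}
step 3: add edge 0-3 (w=6); MST = {0-3(w=6) 0-4(w=1) 2-4(w=1)}
step 4: add edge 2-5 (w=8); MST = {0-3(w=6) 0-4(w=1) 2-4(w=1) 2-5(w=8)}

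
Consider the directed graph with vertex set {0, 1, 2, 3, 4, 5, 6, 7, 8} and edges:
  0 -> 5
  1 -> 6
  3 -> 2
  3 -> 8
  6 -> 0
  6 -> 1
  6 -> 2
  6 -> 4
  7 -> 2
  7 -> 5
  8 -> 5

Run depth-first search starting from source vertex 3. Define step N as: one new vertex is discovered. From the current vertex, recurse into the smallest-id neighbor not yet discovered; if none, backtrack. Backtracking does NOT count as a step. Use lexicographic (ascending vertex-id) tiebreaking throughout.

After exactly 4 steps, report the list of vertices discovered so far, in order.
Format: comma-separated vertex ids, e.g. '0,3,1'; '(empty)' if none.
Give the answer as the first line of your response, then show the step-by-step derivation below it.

3,2,8,5

step 1: discover 3; path=3; order=3
step 2: discover 2; path=3>2; order=3,2
step 3: discover 8; path=3>8; order=3,2,8
step 4: discover 5; path=3>8>5; order=3,2,8,5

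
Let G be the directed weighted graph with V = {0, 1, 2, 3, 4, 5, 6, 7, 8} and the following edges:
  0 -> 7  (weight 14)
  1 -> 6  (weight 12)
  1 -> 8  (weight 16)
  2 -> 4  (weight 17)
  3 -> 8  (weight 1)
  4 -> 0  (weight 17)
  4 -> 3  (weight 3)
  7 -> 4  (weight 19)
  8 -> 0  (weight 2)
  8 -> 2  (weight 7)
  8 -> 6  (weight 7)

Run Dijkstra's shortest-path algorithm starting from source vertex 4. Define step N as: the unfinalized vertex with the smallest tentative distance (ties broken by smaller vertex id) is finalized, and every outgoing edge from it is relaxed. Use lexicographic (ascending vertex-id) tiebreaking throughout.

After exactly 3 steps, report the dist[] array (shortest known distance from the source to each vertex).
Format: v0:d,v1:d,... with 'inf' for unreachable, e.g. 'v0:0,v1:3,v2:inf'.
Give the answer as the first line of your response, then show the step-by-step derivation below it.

v0:6,v1:inf,v2:11,v3:3,v4:0,v5:inf,v6:11,v7:inf,v8:4

step 1: dist = v0:17,v1:inf,v2:inf,v3:3,v4:0,v5:inf,v6:inf,v7:inf,v8:inf
step 2: dist = v0:17,v1:inf,v2:inf,v3:3,v4:0,v5:inf,v6:inf,v7:inf,v8:4
step 3: dist = v0:6,v1:inf,v2:11,v3:3,v4:0,v5:inf,v6:11,v7:inf,v8:4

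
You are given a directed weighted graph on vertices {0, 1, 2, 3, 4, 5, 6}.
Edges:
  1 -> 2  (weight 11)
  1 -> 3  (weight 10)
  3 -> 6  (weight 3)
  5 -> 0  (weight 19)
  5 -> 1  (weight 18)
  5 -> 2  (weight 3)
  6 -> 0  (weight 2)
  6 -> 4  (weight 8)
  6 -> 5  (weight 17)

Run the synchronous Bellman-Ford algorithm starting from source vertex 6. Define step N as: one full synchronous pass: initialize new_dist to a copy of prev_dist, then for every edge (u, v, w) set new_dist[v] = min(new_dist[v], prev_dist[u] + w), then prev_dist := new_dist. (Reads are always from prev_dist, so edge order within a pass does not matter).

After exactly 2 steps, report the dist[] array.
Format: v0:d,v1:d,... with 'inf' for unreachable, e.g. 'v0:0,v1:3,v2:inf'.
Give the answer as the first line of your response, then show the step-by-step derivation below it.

v0:2,v1:35,v2:20,v3:inf,v4:8,v5:17,v6:0

step 1: dist = v0:2,v1:inf,v2:inf,v3:inf,v4:8,v5:17,v6:0
step 2: dist = v0:2,v1:35,v2:20,v3:inf,v4:8,v5:17,v6:0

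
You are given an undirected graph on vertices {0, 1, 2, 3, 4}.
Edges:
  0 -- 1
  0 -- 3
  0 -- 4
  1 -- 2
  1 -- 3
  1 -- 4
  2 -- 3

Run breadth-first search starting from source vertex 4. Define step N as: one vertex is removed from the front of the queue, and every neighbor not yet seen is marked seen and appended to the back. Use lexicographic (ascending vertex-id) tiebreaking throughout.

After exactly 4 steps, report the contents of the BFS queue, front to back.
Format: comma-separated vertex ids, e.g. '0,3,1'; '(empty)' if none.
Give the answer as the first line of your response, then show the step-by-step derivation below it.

2

step 1: dequeue 4; queue=[0,1]; order=4
step 2: dequeue 0; queue=[1,3]; order=4,0
step 3: dequeue 1; queue=[3,2]; order=4,0,1
step 4: dequeue 3; queue=[2]; order=4,0,1,3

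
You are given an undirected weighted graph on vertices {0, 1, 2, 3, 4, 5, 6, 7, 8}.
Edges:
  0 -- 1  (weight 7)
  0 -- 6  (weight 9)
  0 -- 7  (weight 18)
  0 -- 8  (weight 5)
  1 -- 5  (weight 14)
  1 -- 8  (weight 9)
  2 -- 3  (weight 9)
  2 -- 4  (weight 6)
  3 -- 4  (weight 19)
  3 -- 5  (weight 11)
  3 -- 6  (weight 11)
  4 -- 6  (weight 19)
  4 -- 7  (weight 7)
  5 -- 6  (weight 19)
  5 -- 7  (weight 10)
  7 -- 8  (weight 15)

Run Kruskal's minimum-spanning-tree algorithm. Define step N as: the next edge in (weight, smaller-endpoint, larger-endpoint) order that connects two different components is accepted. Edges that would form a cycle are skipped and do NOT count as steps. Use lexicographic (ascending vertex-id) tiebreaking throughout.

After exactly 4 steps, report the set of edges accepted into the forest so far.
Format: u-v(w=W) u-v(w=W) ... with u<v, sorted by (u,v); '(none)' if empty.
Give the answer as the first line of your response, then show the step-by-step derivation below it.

0-1(w=7) 0-8(w=5) 2-4(w=6) 4-7(w=7)

step 1: add edge 0-8 (w=5); MST = {0-8(w=5)}
step 2: add edge 2-4 (w=6); MST = {0-8(w=5) 2-4(w=6)}
step 3: add edge 0-1 (w=7); MST = {0-1(w=7) 0-8(w=5) 2-4(w=6)}
step 4: add edge 4-7 (w=7); MST = {0-1(w=7) 0-8(w=5) 2-4(w=6) 4-7(w=7)}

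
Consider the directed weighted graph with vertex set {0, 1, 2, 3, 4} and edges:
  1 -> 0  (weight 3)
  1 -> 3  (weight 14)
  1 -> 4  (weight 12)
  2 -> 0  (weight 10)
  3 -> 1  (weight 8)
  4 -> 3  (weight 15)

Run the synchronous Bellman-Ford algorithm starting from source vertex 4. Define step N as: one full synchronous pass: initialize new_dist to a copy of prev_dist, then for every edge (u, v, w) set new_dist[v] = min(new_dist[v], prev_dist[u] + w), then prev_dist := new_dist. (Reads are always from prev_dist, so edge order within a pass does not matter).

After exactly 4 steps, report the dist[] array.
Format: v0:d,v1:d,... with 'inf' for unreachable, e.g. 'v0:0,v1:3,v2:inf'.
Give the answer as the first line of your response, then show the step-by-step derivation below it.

v0:26,v1:23,v2:inf,v3:15,v4:0

step 1: dist = v0:inf,v1:inf,v2:inf,v3:15,v4:0
step 2: dist = v0:inf,v1:23,v2:inf,v3:15,v4:0
step 3: dist = v0:26,v1:23,v2:inf,v3:15,v4:0
step 4: dist = v0:26,v1:23,v2:inf,v3:15,v4:0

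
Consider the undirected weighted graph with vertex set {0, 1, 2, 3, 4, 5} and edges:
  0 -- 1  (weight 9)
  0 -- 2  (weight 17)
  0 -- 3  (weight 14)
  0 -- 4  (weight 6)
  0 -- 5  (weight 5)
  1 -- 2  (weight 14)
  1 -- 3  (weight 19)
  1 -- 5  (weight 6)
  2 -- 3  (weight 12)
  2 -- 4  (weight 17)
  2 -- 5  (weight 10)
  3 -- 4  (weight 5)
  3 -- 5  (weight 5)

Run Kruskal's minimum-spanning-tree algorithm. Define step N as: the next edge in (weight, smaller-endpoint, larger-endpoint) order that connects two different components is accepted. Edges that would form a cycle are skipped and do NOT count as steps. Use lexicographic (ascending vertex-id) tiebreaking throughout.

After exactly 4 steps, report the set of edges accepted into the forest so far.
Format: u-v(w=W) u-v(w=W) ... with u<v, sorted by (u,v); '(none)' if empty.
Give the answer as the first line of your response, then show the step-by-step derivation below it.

0-5(w=5) 1-5(w=6) 3-4(w=5) 3-5(w=5)

step 1: add edge 0-5 (w=5); MST = {0-5(w=5)}
step 2: add edge 3-4 (w=5); MST = {0-5(w=5) 3-4(w=5)}
step 3: add edge 3-5 (w=5); MST = {0-5(w=5) 3-4(w=5) 3-5(w=5)}
step 4: add edge 1-5 (w=6); MST = {0-5(w=5) 1-5(w=6) 3-4(w=5) 3-5(w=5)}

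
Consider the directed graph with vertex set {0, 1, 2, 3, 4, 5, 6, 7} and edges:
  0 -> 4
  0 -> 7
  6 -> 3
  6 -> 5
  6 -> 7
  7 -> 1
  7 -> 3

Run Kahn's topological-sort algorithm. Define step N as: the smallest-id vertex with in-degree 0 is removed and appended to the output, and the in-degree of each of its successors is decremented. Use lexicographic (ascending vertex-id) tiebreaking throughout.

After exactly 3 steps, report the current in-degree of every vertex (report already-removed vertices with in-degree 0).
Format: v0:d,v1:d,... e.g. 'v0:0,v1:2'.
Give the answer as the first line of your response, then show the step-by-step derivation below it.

v0:0,v1:1,v2:0,v3:2,v4:0,v5:1,v6:0,v7:1

step 1: output 0; order=[0]; indeg=(0,1,0,2,0,1,0,1)
step 2: output 2; order=[0,2]; indeg=(0,1,0,2,0,1,0,1)
step 3: output 4; order=[0,2,4]; indeg=(0,1,0,2,0,1,0,1)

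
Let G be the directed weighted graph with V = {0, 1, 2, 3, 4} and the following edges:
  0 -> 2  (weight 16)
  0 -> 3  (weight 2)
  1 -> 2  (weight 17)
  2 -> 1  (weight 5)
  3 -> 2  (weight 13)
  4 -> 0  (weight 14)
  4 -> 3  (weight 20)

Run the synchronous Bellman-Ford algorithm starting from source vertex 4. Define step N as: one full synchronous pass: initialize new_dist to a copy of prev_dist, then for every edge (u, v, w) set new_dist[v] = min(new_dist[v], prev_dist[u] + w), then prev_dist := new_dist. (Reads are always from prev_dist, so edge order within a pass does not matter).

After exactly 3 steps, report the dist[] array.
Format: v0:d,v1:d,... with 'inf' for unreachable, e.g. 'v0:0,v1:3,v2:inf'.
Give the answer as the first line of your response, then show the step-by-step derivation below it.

v0:14,v1:35,v2:29,v3:16,v4:0

step 1: dist = v0:14,v1:inf,v2:inf,v3:20,v4:0
step 2: dist = v0:14,v1:inf,v2:30,v3:16,v4:0
step 3: dist = v0:14,v1:35,v2:29,v3:16,v4:0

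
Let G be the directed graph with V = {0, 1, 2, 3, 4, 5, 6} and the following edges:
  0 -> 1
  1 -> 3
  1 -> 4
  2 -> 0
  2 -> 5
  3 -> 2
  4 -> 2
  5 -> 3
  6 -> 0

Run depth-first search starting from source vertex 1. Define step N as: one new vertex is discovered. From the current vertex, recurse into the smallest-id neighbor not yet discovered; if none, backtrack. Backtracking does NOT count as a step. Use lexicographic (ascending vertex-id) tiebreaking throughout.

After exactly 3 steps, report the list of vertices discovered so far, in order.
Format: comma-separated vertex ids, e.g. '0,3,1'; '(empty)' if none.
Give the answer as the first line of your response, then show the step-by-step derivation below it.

1,3,2

step 1: discover 1; path=1; order=1
step 2: discover 3; path=1>3; order=1,3
step 3: discover 2; path=1>3>2; order=1,3,2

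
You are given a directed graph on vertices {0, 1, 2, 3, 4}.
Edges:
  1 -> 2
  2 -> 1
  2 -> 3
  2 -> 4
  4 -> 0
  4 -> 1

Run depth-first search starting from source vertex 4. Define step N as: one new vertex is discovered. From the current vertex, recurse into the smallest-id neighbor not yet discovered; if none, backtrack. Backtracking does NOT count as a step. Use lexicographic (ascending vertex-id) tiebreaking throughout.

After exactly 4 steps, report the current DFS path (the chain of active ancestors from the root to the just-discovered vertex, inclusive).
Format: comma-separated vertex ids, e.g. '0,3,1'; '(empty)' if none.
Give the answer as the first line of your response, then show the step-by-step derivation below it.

4,1,2

step 1: discover 4; path=4; order=4
step 2: discover 0; path=4>0; order=4,0
step 3: discover 1; path=4>1; order=4,0,1
step 4: discover 2; path=4>1>2; order=4,0,1,2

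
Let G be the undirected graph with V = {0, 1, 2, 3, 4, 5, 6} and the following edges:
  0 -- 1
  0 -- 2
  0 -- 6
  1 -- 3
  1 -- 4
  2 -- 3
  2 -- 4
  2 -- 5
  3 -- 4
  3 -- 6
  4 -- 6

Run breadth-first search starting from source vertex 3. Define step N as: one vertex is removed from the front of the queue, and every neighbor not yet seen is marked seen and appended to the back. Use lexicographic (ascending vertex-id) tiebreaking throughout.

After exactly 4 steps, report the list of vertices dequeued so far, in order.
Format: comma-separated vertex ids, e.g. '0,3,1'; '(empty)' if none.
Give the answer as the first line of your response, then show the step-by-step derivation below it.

3,1,2,4

step 1: dequeue 3; queue=[1,2,4,6]; order=3
step 2: dequeue 1; queue=[2,4,6,0]; order=3,1
step 3: dequeue 2; queue=[4,6,0,5]; order=3,1,2
step 4: dequeue 4; queue=[6,0,5]; order=3,1,2,4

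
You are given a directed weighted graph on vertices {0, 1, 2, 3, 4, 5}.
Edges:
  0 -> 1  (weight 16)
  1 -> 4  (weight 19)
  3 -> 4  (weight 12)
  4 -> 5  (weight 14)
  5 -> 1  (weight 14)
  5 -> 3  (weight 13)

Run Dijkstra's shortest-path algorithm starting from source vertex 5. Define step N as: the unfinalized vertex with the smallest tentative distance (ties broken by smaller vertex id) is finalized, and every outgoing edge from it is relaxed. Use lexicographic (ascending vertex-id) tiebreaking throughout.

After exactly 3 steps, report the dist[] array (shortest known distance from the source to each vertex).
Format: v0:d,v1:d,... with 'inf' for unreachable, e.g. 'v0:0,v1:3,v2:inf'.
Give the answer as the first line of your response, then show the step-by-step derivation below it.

v0:inf,v1:14,v2:inf,v3:13,v4:25,v5:0

step 1: dist = v0:inf,v1:14,v2:inf,v3:13,v4:inf,v5:0
step 2: dist = v0:inf,v1:14,v2:inf,v3:13,v4:25,v5:0
step 3: dist = v0:inf,v1:14,v2:inf,v3:13,v4:25,v5:0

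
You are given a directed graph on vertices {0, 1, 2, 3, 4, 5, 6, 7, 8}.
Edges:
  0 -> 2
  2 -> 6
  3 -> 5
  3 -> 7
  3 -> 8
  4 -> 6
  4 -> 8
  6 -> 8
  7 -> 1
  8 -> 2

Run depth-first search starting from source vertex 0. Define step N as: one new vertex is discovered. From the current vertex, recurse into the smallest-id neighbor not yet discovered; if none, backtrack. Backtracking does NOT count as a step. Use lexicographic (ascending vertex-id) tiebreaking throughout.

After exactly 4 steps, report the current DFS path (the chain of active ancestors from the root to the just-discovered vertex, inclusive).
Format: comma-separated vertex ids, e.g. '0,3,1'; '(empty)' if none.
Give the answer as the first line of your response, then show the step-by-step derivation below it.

0,2,6,8

step 1: discover 0; path=0; order=0
step 2: discover 2; path=0>2; order=0,2
step 3: discover 6; path=0>2>6; order=0,2,6
step 4: discover 8; path=0>2>6>8; order=0,2,6,8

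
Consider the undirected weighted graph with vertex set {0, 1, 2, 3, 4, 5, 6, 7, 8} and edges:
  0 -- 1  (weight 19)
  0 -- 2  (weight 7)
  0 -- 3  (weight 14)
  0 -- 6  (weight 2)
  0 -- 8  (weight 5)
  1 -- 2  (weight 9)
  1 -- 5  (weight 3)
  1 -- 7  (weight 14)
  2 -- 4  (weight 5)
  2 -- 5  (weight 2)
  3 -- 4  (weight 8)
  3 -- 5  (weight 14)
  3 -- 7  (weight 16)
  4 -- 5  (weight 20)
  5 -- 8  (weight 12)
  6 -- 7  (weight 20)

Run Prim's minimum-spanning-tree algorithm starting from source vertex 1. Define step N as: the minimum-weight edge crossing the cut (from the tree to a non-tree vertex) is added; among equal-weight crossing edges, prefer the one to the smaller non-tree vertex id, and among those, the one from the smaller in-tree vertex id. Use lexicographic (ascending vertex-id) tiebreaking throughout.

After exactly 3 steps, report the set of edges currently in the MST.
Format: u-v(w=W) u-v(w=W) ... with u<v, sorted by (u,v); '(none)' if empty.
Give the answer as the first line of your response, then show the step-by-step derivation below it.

1-5(w=3) 2-4(w=5) 2-5(w=2)

step 1: add edge 1-5 (w=3); MST = {1-5(w=3)}
step 2: add edge 2-5 (w=2); MST = {1-5(w=3) 2-5(w=2)}
step 3: add edge 2-4 (w=5); MST = {1-5(w=3) 2-4(w=5) 2-5(w=2)}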